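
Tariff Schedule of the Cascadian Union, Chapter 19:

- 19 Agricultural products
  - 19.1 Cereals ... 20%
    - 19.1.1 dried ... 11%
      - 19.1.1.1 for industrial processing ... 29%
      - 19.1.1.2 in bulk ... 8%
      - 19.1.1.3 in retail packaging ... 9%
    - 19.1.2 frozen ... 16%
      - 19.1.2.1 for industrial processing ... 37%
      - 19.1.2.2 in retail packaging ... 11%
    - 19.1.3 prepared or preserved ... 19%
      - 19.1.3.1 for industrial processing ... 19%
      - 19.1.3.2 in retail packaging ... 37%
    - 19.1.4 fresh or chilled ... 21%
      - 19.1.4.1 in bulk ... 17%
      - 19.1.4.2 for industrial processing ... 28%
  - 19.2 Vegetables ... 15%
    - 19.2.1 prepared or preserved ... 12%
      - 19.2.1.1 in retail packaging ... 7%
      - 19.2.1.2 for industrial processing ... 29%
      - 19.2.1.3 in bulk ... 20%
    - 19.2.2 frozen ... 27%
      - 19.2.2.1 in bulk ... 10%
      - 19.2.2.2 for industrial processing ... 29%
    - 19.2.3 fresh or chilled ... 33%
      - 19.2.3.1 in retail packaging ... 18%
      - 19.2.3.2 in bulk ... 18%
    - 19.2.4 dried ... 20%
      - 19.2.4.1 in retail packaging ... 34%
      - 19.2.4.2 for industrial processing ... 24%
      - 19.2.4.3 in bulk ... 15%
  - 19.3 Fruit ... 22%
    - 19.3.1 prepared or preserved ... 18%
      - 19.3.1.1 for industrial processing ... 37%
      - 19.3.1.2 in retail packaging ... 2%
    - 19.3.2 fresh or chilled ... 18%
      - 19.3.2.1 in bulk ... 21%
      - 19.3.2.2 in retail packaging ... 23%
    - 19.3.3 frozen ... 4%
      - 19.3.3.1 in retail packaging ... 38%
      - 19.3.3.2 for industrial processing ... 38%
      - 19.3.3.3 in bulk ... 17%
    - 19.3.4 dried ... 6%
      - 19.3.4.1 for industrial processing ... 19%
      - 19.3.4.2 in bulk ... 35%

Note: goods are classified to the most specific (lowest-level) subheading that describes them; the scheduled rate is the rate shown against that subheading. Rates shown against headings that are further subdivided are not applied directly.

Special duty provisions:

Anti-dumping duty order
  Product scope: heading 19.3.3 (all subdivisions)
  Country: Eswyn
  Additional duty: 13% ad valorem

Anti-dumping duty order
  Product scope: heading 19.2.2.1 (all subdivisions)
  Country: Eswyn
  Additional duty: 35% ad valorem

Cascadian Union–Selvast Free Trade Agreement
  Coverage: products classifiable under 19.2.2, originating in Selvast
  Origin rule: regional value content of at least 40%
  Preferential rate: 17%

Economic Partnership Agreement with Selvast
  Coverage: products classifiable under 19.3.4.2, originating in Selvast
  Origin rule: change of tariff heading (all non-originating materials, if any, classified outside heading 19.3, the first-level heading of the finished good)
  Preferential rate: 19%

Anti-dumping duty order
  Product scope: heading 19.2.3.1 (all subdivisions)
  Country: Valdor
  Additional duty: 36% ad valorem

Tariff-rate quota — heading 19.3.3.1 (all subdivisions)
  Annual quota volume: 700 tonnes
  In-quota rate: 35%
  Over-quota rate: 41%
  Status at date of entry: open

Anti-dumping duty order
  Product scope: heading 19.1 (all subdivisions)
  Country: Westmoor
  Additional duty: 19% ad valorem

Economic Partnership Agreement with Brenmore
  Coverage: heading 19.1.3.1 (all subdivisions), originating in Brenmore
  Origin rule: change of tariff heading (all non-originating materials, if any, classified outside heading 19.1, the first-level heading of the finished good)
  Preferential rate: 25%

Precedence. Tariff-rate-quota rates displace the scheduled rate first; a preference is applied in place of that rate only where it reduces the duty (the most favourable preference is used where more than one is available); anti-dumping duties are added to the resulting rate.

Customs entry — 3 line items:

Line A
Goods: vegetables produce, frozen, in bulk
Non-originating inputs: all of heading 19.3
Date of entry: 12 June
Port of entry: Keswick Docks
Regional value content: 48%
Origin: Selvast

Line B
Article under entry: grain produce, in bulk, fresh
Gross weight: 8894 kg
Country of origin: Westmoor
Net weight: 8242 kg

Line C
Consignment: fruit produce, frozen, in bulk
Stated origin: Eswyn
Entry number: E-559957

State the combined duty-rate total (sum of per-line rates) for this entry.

Line A: vegetables → 19.2; frozen → 19.2.2; in bulk → 19.2.2.1. Scheduled 10%. Selvast agreement on 19.2.2: RVC ≥ 40% → 17% available; Selvast agreement on 19.3.4.2: 19.2.2.1 not covered; preference 17% not lower than 10% → no reduction. → 10%.
Line B: grain → 19.1; fresh → 19.1.4; in bulk → 19.1.4.1. Scheduled 17%. anti-dumping (Westmoor, 19.1): +19%; total 17% + 19% = 36%. → 36%.
Line C: fruit → 19.3; frozen → 19.3.3; in bulk → 19.3.3.3. Scheduled 17%. anti-dumping (Eswyn, 19.3.3): +13%; total 17% + 13% = 30%. → 30%.
Sum: 10% + 36% + 30% = 76%.

76%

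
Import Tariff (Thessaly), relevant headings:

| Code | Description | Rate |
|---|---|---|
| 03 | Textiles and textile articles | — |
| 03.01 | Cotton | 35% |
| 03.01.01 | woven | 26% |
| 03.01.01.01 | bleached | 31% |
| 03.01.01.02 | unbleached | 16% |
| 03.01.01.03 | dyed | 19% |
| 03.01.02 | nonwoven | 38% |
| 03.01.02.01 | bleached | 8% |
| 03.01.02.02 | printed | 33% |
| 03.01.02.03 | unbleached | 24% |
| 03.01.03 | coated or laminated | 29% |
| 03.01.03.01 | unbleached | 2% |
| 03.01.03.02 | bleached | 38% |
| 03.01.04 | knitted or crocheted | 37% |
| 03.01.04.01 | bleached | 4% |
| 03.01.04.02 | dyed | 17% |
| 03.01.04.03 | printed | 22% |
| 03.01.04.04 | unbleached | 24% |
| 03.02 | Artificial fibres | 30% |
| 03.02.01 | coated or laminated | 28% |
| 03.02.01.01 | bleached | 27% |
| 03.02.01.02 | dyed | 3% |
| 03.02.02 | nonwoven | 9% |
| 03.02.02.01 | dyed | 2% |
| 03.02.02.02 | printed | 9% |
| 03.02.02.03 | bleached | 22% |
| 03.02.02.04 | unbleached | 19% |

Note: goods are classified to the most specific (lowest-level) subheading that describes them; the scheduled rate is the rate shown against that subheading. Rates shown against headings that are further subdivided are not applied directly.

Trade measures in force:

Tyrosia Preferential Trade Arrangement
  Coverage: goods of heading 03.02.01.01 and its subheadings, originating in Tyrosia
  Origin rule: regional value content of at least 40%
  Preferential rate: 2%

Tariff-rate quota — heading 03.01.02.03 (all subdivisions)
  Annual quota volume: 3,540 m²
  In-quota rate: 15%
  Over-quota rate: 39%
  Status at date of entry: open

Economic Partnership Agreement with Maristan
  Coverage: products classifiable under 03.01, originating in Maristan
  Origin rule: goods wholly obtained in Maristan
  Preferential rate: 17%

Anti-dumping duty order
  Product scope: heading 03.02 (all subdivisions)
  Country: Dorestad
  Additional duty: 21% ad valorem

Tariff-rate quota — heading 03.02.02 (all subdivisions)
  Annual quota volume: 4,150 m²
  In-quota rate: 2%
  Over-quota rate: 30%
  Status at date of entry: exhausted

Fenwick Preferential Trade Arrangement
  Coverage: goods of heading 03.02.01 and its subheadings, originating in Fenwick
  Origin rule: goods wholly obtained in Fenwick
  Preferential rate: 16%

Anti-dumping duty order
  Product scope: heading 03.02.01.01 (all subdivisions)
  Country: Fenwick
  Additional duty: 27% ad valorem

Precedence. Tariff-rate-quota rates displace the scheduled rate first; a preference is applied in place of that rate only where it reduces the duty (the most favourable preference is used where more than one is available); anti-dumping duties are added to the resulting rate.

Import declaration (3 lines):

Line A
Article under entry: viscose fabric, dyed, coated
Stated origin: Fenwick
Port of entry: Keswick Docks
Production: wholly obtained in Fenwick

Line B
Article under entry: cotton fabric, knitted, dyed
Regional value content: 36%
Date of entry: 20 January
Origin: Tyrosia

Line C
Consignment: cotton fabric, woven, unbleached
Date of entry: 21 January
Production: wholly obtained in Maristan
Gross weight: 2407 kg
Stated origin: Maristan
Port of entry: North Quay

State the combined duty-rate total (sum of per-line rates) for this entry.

36%

Line A: viscose → 03.02; coated → 03.02.01; dyed → 03.02.01.02. Scheduled 3%. Fenwick agreement on 03.02.01: wholly obtained → 16% available; preference 16% not lower than 3% → no reduction. → 3%.
Line B: cotton → 03.01; knitted → 03.01.04; dyed → 03.01.04.02. Scheduled 17%. Tyrosia agreement on 03.02.01.01: 03.01.04.02 not covered. → 17%.
Line C: cotton → 03.01; woven → 03.01.01; unbleached → 03.01.01.02. Scheduled 16%. Maristan agreement on 03.01: wholly obtained → 17% available; preference 17% not lower than 16% → no reduction. → 16%.
Sum: 3% + 17% + 16% = 36%.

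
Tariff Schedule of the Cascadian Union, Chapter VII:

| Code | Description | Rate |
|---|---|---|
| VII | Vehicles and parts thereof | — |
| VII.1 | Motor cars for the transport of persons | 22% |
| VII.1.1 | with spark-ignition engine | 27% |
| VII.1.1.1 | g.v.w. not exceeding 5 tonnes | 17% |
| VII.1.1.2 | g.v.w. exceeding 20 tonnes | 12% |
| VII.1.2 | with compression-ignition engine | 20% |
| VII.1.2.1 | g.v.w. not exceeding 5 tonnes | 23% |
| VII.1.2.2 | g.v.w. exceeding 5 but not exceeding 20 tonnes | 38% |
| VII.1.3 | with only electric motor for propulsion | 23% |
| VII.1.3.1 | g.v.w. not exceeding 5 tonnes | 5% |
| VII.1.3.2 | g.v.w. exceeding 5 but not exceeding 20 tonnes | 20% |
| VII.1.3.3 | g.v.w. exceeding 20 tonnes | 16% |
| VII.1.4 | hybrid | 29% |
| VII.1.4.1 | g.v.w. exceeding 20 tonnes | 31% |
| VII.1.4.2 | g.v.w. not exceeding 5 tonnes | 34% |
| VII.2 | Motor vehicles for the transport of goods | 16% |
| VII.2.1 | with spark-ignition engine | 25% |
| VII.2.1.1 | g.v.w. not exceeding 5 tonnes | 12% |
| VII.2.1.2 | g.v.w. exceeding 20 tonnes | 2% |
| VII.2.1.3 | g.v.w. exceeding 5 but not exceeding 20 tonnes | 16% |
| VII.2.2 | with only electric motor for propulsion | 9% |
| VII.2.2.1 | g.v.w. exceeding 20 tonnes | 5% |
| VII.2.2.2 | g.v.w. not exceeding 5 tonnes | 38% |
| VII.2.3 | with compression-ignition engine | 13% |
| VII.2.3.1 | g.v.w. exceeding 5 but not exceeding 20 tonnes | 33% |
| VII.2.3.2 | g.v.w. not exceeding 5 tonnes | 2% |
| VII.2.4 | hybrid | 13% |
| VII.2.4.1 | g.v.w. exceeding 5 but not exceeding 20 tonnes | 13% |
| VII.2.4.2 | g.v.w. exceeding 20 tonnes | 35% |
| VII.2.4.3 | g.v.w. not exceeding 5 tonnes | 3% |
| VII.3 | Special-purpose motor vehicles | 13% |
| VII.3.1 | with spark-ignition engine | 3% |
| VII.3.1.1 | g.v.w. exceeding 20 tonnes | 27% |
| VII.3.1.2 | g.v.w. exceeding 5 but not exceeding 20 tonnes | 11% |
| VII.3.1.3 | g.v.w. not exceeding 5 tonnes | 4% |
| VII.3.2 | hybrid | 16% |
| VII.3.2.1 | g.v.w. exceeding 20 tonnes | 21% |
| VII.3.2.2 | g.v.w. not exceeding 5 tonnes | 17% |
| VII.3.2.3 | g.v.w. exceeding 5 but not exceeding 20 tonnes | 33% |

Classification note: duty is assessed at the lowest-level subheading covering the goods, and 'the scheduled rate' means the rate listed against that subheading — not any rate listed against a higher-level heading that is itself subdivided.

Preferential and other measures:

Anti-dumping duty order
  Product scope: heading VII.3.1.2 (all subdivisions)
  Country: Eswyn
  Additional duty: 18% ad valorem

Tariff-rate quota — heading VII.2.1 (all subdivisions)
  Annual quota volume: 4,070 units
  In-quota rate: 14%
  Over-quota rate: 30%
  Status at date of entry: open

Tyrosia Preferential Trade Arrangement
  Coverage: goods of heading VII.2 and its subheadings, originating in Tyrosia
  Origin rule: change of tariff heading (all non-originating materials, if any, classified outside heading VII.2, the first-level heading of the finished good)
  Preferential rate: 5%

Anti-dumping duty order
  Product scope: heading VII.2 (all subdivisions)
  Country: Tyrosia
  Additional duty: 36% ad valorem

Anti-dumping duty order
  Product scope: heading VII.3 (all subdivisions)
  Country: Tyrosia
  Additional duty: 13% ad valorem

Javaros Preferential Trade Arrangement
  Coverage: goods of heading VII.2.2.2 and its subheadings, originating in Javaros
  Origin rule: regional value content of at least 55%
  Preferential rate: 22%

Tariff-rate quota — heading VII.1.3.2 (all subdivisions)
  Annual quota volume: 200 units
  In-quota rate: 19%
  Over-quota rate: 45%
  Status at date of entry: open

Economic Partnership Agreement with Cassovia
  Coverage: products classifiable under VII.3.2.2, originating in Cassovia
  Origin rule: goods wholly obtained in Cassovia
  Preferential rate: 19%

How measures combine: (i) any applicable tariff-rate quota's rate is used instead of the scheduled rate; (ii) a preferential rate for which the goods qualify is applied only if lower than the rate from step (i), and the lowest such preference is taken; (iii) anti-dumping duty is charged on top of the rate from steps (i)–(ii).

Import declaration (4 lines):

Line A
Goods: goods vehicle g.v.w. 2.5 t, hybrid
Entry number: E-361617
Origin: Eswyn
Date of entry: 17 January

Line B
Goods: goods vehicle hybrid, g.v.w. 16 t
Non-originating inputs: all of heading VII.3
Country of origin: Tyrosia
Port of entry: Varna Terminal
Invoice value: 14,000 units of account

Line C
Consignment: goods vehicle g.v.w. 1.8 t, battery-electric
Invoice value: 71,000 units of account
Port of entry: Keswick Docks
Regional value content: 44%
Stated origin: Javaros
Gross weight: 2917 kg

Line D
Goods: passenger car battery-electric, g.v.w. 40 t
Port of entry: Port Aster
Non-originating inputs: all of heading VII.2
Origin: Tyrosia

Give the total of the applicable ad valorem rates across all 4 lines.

Line A: goods vehicle → VII.2; hybrid → VII.2.4; g.v.w. 2.5 t → VII.2.4.3. Scheduled 3%. No special measure applies. → 3%.
Line B: goods vehicle → VII.2; hybrid → VII.2.4; g.v.w. 16 t → VII.2.4.1. Scheduled 13%. Tyrosia agreement on VII.2: CTH met → 5% available; preferential 5%; anti-dumping (Tyrosia, VII.2): +36%; total 5% + 36% = 41%. → 41%.
Line C: goods vehicle → VII.2; battery-electric → VII.2.2; g.v.w. 1.8 t → VII.2.2.2. Scheduled 38%. Javaros agreement on VII.2.2.2: RVC < 55%. → 38%.
Line D: passenger car → VII.1; battery-electric → VII.1.3; g.v.w. 40 t → VII.1.3.3. Scheduled 16%. Tyrosia agreement on VII.2: VII.1.3.3 not covered. → 16%.
Sum: 3% + 41% + 38% + 16% = 98%.

98%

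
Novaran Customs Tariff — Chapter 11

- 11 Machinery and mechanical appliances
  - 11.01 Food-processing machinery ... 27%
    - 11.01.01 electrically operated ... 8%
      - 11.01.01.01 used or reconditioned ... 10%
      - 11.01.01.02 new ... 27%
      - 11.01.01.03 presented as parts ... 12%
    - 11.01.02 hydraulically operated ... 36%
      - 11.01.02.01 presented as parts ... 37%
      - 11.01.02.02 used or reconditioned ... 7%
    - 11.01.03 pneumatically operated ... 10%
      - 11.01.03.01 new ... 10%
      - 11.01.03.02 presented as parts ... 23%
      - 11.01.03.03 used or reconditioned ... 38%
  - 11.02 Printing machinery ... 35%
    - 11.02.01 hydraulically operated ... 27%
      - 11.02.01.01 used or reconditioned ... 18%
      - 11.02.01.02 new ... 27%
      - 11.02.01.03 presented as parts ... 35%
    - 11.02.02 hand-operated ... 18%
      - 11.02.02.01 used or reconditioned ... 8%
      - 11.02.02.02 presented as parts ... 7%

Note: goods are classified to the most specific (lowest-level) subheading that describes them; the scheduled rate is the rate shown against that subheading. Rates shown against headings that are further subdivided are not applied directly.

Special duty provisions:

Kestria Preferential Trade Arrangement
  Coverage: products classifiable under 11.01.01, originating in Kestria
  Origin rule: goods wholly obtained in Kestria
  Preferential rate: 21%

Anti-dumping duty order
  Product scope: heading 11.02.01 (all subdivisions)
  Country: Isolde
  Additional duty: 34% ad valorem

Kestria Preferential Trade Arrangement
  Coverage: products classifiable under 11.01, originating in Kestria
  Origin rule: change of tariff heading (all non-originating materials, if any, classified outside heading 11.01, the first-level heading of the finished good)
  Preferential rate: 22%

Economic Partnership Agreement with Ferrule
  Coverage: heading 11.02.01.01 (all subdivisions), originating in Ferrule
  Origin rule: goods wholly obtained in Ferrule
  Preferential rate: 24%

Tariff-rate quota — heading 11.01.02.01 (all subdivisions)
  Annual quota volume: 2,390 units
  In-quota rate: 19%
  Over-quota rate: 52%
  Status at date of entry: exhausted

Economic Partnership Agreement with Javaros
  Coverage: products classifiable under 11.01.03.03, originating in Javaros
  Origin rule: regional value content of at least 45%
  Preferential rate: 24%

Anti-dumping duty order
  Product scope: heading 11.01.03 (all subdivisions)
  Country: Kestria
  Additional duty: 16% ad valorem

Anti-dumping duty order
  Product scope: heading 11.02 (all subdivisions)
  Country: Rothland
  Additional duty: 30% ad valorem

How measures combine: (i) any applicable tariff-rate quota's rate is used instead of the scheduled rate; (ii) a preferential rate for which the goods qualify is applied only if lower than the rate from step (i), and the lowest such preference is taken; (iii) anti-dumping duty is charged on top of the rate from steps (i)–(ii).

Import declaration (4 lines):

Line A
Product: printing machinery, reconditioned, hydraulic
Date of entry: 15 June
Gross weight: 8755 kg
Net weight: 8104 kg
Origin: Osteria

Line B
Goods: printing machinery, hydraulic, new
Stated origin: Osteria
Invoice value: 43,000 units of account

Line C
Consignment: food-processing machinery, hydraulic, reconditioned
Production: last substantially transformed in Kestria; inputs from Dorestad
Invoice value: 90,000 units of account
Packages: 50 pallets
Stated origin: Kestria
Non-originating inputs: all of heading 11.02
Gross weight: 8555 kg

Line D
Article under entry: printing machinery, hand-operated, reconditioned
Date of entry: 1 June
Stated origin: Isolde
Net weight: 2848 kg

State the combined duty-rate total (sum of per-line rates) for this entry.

Line A: printing → 11.02; hydraulic → 11.02.01; reconditioned → 11.02.01.01. Scheduled 18%. No special measure applies. → 18%.
Line B: printing → 11.02; hydraulic → 11.02.01; new → 11.02.01.02. Scheduled 27%. No special measure applies. → 27%.
Line C: food-processing → 11.01; hydraulic → 11.01.02; reconditioned → 11.01.02.02. Scheduled 7%. Kestria agreement on 11.01.01: 11.01.02.02 not covered; Kestria agreement on 11.01: CTH met → 22% available; preference 22% not lower than 7% → no reduction. → 7%.
Line D: printing → 11.02; hand-operated → 11.02.02; reconditioned → 11.02.02.01. Scheduled 8%. No special measure applies. → 8%.
Sum: 18% + 27% + 7% + 8% = 60%.

60%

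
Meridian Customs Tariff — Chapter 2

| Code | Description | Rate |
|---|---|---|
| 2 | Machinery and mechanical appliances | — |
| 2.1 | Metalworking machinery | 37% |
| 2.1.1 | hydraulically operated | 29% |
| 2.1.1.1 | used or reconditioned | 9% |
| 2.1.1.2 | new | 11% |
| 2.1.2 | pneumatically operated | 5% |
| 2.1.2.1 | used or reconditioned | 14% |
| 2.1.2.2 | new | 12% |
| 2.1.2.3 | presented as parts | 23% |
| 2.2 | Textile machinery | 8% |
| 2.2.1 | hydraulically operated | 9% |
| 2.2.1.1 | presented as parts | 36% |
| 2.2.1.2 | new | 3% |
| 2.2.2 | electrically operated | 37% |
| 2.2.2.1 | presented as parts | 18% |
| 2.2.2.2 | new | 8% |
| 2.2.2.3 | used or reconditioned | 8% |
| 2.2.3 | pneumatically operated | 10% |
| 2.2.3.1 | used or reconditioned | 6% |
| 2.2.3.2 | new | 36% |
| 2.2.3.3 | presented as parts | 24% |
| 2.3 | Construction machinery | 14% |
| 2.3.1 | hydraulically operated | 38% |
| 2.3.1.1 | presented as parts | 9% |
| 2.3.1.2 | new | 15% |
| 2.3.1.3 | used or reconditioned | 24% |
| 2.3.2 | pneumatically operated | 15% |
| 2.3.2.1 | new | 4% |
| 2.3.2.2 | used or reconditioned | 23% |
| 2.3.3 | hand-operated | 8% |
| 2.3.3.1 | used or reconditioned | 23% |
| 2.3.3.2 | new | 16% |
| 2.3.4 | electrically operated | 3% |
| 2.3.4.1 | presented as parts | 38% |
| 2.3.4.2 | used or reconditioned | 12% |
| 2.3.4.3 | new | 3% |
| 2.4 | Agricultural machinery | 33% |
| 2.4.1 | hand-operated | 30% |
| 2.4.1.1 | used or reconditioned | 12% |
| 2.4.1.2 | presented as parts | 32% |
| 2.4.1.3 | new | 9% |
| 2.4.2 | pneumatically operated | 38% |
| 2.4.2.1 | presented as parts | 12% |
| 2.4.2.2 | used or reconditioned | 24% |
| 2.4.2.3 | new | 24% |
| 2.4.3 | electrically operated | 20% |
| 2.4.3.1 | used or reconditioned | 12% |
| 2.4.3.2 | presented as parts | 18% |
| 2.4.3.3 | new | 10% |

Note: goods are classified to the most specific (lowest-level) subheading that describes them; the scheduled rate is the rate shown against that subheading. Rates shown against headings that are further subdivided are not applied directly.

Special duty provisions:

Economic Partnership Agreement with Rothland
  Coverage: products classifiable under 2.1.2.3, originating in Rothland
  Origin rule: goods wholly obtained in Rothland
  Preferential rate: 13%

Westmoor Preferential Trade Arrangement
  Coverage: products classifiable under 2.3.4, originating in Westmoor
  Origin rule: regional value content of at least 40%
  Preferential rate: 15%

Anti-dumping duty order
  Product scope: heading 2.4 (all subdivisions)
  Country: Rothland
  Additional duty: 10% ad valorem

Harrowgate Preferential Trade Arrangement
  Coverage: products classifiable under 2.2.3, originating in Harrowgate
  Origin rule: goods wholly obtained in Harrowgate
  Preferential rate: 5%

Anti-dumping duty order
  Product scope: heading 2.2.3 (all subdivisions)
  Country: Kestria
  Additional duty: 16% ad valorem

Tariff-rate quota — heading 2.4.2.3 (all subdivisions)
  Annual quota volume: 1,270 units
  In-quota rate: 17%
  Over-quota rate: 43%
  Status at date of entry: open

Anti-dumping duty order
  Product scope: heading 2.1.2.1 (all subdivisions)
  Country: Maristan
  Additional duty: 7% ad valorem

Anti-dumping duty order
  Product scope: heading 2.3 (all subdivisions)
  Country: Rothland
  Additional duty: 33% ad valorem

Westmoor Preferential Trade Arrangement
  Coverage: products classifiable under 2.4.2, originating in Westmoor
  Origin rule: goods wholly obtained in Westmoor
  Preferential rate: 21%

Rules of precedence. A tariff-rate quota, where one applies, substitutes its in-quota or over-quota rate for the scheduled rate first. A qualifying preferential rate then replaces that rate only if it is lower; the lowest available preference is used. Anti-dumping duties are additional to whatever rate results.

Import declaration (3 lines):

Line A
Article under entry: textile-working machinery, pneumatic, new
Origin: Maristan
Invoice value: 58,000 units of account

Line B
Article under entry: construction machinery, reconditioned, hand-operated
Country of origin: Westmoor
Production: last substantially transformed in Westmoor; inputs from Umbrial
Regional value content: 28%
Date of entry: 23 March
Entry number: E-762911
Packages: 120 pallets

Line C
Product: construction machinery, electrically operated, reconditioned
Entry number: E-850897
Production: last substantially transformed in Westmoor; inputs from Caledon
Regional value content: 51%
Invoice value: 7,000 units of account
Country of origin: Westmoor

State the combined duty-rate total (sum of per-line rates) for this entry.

Line A: textile-working → 2.2; pneumatic → 2.2.3; new → 2.2.3.2. Scheduled 36%. No special measure applies. → 36%.
Line B: construction → 2.3; hand-operated → 2.3.3; reconditioned → 2.3.3.1. Scheduled 23%. Westmoor agreement on 2.3.4: 2.3.3.1 not covered; Westmoor agreement on 2.4.2: 2.3.3.1 not covered. → 23%.
Line C: construction → 2.3; electrically operated → 2.3.4; reconditioned → 2.3.4.2. Scheduled 12%. Westmoor agreement on 2.3.4: RVC ≥ 40% → 15% available; Westmoor agreement on 2.4.2: 2.3.4.2 not covered; preference 15% not lower than 12% → no reduction. → 12%.
Sum: 36% + 23% + 12% = 71%.

71%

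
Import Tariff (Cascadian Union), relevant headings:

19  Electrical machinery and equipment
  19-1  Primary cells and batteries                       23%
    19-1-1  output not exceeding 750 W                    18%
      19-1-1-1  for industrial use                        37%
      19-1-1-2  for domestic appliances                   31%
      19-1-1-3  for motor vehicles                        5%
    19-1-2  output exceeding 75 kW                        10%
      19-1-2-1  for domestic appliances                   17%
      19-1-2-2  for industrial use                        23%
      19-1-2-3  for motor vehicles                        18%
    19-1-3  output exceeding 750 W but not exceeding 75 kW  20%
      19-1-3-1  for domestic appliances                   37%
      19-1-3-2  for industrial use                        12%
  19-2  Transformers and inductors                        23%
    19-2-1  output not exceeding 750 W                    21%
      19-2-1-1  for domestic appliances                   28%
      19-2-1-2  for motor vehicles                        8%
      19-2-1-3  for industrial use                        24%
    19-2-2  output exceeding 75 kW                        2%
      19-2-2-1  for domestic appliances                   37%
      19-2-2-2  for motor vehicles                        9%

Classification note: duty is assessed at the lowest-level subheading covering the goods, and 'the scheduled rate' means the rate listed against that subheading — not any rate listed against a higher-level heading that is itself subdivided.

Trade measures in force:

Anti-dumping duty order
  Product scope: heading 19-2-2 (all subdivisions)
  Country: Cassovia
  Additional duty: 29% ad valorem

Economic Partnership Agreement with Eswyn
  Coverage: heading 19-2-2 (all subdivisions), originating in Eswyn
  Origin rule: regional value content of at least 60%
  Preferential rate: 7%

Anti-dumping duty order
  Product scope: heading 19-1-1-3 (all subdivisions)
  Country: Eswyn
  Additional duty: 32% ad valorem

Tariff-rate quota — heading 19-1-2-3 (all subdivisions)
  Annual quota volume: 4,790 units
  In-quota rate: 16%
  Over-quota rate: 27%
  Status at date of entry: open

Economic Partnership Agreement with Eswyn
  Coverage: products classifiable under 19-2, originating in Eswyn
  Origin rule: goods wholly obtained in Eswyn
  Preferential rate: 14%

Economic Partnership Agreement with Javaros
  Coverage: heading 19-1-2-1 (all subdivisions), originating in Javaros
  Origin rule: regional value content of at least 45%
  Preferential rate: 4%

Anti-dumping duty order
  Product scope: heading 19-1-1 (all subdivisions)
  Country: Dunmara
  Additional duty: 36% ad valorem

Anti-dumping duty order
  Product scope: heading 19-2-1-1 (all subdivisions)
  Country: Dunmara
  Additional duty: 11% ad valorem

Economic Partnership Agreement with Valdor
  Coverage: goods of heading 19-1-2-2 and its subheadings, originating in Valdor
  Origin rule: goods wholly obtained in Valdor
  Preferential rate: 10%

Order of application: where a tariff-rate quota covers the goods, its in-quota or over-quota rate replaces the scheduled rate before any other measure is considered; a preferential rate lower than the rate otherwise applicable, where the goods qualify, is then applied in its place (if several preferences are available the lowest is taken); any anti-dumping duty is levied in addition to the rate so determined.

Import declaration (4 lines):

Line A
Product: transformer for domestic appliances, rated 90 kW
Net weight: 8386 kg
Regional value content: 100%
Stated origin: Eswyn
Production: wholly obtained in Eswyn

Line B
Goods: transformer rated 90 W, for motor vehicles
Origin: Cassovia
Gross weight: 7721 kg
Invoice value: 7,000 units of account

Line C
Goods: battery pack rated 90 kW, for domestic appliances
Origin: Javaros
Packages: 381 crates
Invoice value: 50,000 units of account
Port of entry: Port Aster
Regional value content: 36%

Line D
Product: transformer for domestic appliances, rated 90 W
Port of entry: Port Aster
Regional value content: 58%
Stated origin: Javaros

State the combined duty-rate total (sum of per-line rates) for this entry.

Line A: transformer → 19-2; rated 90 kW → 19-2-2; for domestic appliances → 19-2-2-1. Scheduled 37%. Eswyn agreement on 19-2-2: RVC ≥ 60% → 7% available; Eswyn agreement on 19-2: wholly obtained → 14% available; preferential 7%. → 7%.
Line B: transformer → 19-2; rated 90 W → 19-2-1; for motor vehicles → 19-2-1-2. Scheduled 8%. No special measure applies. → 8%.
Line C: battery pack → 19-1; rated 90 kW → 19-1-2; for domestic appliances → 19-1-2-1. Scheduled 17%. Javaros agreement on 19-1-2-1: RVC < 45%. → 17%.
Line D: transformer → 19-2; rated 90 W → 19-2-1; for domestic appliances → 19-2-1-1. Scheduled 28%. Javaros agreement on 19-1-2-1: 19-2-1-1 not covered. → 28%.
Sum: 7% + 8% + 17% + 28% = 60%.

60%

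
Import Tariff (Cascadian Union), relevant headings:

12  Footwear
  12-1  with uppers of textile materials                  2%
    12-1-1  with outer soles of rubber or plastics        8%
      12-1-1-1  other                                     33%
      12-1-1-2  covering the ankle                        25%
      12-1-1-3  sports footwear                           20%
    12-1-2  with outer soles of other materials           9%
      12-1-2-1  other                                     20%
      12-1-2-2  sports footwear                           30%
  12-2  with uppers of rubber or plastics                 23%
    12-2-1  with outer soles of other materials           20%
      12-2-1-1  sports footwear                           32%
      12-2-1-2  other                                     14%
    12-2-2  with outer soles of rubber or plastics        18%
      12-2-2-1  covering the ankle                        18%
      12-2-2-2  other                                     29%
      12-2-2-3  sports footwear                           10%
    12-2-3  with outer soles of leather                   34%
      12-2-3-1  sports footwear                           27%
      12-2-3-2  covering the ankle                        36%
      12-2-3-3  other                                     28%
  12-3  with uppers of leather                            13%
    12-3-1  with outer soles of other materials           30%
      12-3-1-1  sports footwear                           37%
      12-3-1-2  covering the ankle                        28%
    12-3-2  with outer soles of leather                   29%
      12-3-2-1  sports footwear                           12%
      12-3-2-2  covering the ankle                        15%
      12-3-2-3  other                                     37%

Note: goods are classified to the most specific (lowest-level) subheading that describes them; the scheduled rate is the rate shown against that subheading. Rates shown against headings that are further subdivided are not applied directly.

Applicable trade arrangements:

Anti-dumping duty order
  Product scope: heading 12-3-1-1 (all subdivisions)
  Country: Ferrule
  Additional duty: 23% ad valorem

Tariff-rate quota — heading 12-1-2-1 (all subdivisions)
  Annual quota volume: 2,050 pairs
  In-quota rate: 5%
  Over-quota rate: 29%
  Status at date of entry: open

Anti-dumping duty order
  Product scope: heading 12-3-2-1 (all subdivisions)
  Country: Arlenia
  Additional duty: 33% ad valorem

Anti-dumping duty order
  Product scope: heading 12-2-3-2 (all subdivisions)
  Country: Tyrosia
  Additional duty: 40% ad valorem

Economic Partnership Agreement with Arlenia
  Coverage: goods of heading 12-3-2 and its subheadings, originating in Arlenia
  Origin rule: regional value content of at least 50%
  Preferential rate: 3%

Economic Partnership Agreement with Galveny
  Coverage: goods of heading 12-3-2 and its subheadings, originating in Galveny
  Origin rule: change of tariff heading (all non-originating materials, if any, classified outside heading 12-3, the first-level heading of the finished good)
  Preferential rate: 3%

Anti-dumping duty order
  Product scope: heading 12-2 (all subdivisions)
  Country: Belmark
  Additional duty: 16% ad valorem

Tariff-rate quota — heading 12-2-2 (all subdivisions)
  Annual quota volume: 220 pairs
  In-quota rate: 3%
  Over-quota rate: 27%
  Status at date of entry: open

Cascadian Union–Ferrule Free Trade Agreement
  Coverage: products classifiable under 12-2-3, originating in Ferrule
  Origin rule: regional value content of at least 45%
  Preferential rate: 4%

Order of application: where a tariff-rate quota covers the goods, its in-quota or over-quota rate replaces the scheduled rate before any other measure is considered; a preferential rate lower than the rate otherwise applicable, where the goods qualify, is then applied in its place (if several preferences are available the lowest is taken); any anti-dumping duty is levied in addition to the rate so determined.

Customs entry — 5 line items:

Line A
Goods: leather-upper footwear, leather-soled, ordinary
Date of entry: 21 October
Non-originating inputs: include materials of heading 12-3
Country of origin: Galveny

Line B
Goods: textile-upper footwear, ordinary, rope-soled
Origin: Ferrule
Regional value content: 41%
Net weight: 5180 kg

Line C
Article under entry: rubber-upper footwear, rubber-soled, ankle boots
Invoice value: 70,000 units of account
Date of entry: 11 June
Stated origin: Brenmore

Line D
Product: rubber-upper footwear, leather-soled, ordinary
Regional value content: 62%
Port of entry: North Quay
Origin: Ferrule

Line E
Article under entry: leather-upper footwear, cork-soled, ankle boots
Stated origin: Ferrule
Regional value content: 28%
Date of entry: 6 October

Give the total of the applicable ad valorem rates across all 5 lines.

Line A: leather-upper → 12-3; leather-soled → 12-3-2; ordinary → 12-3-2-3. Scheduled 37%. Galveny agreement on 12-3-2: CTH not met. → 37%.
Line B: textile-upper → 12-1; rope-soled → 12-1-2; ordinary → 12-1-2-1. Scheduled 20%. quota on 12-1-2-1 open → in-quota 5%; Ferrule agreement on 12-2-3: 12-1-2-1 not covered. → 5%.
Line C: rubber-upper → 12-2; rubber-soled → 12-2-2; ankle boots → 12-2-2-1. Scheduled 18%. quota on 12-2-2 open → in-quota 3%. → 3%.
Line D: rubber-upper → 12-2; leather-soled → 12-2-3; ordinary → 12-2-3-3. Scheduled 28%. Ferrule agreement on 12-2-3: RVC ≥ 45% → 4% available; preferential 4%. → 4%.
Line E: leather-upper → 12-3; cork-soled → 12-3-1; ankle boots → 12-3-1-2. Scheduled 28%. Ferrule agreement on 12-2-3: 12-3-1-2 not covered. → 28%.
Sum: 37% + 5% + 3% + 4% + 28% = 77%.

77%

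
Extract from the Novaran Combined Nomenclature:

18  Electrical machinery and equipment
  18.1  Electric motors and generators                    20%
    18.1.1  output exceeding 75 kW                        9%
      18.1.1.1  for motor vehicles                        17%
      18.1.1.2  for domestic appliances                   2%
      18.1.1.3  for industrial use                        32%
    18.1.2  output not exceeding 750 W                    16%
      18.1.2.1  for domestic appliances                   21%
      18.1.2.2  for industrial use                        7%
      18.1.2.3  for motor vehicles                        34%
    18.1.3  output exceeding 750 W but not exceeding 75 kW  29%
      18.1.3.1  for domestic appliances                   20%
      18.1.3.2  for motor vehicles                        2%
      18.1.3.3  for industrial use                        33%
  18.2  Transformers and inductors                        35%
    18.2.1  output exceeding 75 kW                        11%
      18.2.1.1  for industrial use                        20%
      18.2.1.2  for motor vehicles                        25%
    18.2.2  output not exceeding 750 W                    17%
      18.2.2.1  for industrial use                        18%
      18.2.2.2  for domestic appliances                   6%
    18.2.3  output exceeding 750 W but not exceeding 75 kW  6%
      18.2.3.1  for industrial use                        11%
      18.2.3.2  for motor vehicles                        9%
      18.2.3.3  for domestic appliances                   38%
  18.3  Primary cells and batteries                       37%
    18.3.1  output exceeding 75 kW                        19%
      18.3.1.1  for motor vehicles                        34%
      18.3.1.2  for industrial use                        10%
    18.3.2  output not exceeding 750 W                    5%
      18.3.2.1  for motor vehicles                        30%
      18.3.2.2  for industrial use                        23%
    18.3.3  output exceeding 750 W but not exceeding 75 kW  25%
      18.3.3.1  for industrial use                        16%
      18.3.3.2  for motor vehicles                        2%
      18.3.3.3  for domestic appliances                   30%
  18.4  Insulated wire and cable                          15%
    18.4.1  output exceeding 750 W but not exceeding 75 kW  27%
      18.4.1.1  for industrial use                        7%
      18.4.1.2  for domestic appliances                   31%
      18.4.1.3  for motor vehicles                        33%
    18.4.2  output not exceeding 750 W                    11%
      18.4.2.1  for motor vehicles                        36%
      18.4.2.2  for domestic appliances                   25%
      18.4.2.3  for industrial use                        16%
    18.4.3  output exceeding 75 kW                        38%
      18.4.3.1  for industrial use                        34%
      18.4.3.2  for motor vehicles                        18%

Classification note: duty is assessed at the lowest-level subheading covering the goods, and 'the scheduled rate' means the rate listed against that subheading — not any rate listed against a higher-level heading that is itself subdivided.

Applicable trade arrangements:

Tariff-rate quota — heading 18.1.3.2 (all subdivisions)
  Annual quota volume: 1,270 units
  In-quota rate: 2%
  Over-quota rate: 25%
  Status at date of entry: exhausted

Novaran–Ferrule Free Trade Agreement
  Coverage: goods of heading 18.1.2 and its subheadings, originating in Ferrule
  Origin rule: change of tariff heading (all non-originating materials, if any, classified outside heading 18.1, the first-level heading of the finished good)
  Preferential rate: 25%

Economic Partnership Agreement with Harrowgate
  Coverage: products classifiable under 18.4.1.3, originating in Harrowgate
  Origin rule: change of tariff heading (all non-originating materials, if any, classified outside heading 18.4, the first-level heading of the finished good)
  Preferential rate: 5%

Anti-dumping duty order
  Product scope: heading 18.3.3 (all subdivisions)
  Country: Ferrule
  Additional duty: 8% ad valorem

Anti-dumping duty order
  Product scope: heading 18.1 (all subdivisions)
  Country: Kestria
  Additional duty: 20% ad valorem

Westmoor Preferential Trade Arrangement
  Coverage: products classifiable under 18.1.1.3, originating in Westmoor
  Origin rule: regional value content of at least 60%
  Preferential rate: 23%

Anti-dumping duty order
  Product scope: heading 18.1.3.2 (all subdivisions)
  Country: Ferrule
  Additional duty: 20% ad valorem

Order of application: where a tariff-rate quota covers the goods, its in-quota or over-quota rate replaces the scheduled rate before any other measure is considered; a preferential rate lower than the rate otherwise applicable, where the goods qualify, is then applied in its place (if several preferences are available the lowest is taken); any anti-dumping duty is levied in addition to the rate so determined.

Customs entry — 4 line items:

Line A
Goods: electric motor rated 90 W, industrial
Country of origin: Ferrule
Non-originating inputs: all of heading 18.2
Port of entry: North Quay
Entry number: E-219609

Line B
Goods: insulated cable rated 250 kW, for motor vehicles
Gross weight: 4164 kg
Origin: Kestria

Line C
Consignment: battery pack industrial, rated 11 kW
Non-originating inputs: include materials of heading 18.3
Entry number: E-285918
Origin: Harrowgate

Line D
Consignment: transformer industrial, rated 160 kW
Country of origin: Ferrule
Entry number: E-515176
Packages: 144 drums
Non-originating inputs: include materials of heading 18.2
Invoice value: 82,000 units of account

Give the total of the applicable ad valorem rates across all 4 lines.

Line A: electric motor → 18.1; rated 90 W → 18.1.2; industrial → 18.1.2.2. Scheduled 7%. Ferrule agreement on 18.1.2: CTH met → 25% available; preference 25% not lower than 7% → no reduction. → 7%.
Line B: insulated cable → 18.4; rated 250 kW → 18.4.3; for motor vehicles → 18.4.3.2. Scheduled 18%. No special measure applies. → 18%.
Line C: battery pack → 18.3; rated 11 kW → 18.3.3; industrial → 18.3.3.1. Scheduled 16%. Harrowgate agreement on 18.4.1.3: 18.3.3.1 not covered. → 16%.
Line D: transformer → 18.2; rated 160 kW → 18.2.1; industrial → 18.2.1.1. Scheduled 20%. Ferrule agreement on 18.1.2: 18.2.1.1 not covered. → 20%.
Sum: 7% + 18% + 16% + 20% = 61%.

61%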